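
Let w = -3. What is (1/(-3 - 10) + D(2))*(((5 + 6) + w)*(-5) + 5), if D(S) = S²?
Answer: -1785/13 ≈ -137.31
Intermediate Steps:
(1/(-3 - 10) + D(2))*(((5 + 6) + w)*(-5) + 5) = (1/(-3 - 10) + 2²)*(((5 + 6) - 3)*(-5) + 5) = (1/(-13) + 4)*((11 - 3)*(-5) + 5) = (-1/13 + 4)*(8*(-5) + 5) = 51*(-40 + 5)/13 = (51/13)*(-35) = -1785/13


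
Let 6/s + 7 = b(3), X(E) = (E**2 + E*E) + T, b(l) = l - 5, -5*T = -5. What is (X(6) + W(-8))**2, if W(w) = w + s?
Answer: 37249/9 ≈ 4138.8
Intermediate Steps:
T = 1 (T = -1/5*(-5) = 1)
b(l) = -5 + l
X(E) = 1 + 2*E**2 (X(E) = (E**2 + E*E) + 1 = (E**2 + E**2) + 1 = 2*E**2 + 1 = 1 + 2*E**2)
s = -2/3 (s = 6/(-7 + (-5 + 3)) = 6/(-7 - 2) = 6/(-9) = 6*(-1/9) = -2/3 ≈ -0.66667)
W(w) = -2/3 + w (W(w) = w - 2/3 = -2/3 + w)
(X(6) + W(-8))**2 = ((1 + 2*6**2) + (-2/3 - 8))**2 = ((1 + 2*36) - 26/3)**2 = ((1 + 72) - 26/3)**2 = (73 - 26/3)**2 = (193/3)**2 = 37249/9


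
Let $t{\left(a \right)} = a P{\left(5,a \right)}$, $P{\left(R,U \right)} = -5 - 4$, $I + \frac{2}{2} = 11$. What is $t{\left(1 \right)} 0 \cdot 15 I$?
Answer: $0$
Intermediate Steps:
$I = 10$ ($I = -1 + 11 = 10$)
$P{\left(R,U \right)} = -9$
$t{\left(a \right)} = - 9 a$ ($t{\left(a \right)} = a \left(-9\right) = - 9 a$)
$t{\left(1 \right)} 0 \cdot 15 I = \left(-9\right) 1 \cdot 0 \cdot 15 \cdot 10 = \left(-9\right) 0 \cdot 15 \cdot 10 = 0 \cdot 15 \cdot 10 = 0 \cdot 10 = 0$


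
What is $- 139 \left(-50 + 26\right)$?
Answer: $3336$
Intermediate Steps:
$- 139 \left(-50 + 26\right) = \left(-139\right) \left(-24\right) = 3336$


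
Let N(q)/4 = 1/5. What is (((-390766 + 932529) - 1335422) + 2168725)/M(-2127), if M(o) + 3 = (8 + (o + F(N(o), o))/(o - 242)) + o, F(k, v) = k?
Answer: -16287656770/25124459 ≈ -648.28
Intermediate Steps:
N(q) = 4/5 (N(q) = 4*(1/5) = 4/5)
M(o) = 5 + o + (4/5 + o)/(-242 + o) (M(o) = -3 + ((8 + (o + 4/5)/(o - 242)) + o) = -3 + ((8 + (4/5 + o)/(-242 + o)) + o) = -3 + (8 + o + (4/5 + o)/(-242 + o)) = 5 + o + (4/5 + o)/(-242 + o))
(((-390766 + 932529) - 1335422) + 2168725)/M(-2127) = (((-390766 + 932529) - 1335422) + 2168725)/(((-6046/5 + (-2127)**2 - 236*(-2127))/(-242 - 2127))) = ((541763 - 1335422) + 2168725)/(((-6046/5 + 4524129 + 501972)/(-2369))) = (-793659 + 2168725)/((-1/2369*25124459/5)) = 1375066/(-25124459/11845) = 1375066*(-11845/25124459) = -16287656770/25124459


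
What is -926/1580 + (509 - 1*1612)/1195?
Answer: -284931/188810 ≈ -1.5091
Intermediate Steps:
-926/1580 + (509 - 1*1612)/1195 = -926*1/1580 + (509 - 1612)*(1/1195) = -463/790 - 1103*1/1195 = -463/790 - 1103/1195 = -284931/188810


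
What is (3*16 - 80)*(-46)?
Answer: 1472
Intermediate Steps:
(3*16 - 80)*(-46) = (48 - 80)*(-46) = -32*(-46) = 1472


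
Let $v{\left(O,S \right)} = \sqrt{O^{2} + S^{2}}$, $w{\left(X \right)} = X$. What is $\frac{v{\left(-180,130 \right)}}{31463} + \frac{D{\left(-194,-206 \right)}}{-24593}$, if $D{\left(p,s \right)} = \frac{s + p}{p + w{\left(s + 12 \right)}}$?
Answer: $- \frac{100}{2385521} + \frac{10 \sqrt{493}}{31463} \approx 0.0070151$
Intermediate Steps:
$D{\left(p,s \right)} = \frac{p + s}{12 + p + s}$ ($D{\left(p,s \right)} = \frac{s + p}{p + \left(s + 12\right)} = \frac{p + s}{p + \left(12 + s\right)} = \frac{p + s}{12 + p + s}$)
$\frac{v{\left(-180,130 \right)}}{31463} + \frac{D{\left(-194,-206 \right)}}{-24593} = \frac{\sqrt{\left(-180\right)^{2} + 130^{2}}}{31463} + \frac{\frac{1}{12 - 194 - 206} \left(-194 - 206\right)}{-24593} = \sqrt{32400 + 16900} \cdot \frac{1}{31463} + \frac{1}{-388} \left(-400\right) \left(- \frac{1}{24593}\right) = \sqrt{49300} \cdot \frac{1}{31463} + \left(- \frac{1}{388}\right) \left(-400\right) \left(- \frac{1}{24593}\right) = 10 \sqrt{493} \cdot \frac{1}{31463} + \frac{100}{97} \left(- \frac{1}{24593}\right) = \frac{10 \sqrt{493}}{31463} - \frac{100}{2385521} = - \frac{100}{2385521} + \frac{10 \sqrt{493}}{31463}$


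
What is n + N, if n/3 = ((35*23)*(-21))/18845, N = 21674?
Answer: 81679163/3769 ≈ 21671.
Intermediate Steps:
n = -10143/3769 (n = 3*(((35*23)*(-21))/18845) = 3*((805*(-21))*(1/18845)) = 3*(-16905*1/18845) = 3*(-3381/3769) = -10143/3769 ≈ -2.6912)
n + N = -10143/3769 + 21674 = 81679163/3769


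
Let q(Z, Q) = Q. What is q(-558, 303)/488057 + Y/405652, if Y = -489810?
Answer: -4119522183/3413470658 ≈ -1.2068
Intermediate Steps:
q(-558, 303)/488057 + Y/405652 = 303/488057 - 489810/405652 = 303*(1/488057) - 489810*1/405652 = 303/488057 - 8445/6994 = -4119522183/3413470658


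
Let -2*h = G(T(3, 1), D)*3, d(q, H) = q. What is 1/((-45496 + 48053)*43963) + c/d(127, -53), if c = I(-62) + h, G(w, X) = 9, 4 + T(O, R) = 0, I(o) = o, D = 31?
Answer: -16974421787/28553001314 ≈ -0.59449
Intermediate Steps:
T(O, R) = -4 (T(O, R) = -4 + 0 = -4)
h = -27/2 (h = -9*3/2 = -½*27 = -27/2 ≈ -13.500)
c = -151/2 (c = -62 - 27/2 = -151/2 ≈ -75.500)
1/((-45496 + 48053)*43963) + c/d(127, -53) = 1/((-45496 + 48053)*43963) - 151/2/127 = (1/43963)/2557 - 151/2*1/127 = (1/2557)*(1/43963) - 151/254 = 1/112413391 - 151/254 = -16974421787/28553001314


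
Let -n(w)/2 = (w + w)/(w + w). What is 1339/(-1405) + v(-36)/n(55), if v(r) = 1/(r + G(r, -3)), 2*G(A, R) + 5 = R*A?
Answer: -42914/43555 ≈ -0.98528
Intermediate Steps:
G(A, R) = -5/2 + A*R/2 (G(A, R) = -5/2 + (R*A)/2 = -5/2 + (A*R)/2 = -5/2 + A*R/2)
n(w) = -2 (n(w) = -2*(w + w)/(w + w) = -2*2*w/(2*w) = -2*2*w*1/(2*w) = -2*1 = -2)
v(r) = 1/(-5/2 - r/2) (v(r) = 1/(r + (-5/2 + (1/2)*r*(-3))) = 1/(r + (-5/2 - 3*r/2)) = 1/(-5/2 - r/2))
1339/(-1405) + v(-36)/n(55) = 1339/(-1405) + (2/(-5 - 1*(-36)))/(-2) = 1339*(-1/1405) + (2/(-5 + 36))*(-1/2) = -1339/1405 + (2/31)*(-1/2) = -1339/1405 - 1/31 = -42914/43555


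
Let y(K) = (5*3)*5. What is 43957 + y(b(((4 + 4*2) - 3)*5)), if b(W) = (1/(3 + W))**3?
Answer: 44032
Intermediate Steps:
b(W) = (3 + W)**(-3)
y(K) = 75 (y(K) = 15*5 = 75)
43957 + y(b(((4 + 4*2) - 3)*5)) = 43957 + 75 = 44032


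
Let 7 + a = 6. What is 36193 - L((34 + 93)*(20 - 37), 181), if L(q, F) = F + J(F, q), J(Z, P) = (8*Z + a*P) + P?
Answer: 34564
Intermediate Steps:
a = -1 (a = -7 + 6 = -1)
J(Z, P) = 8*Z (J(Z, P) = (8*Z - P) + P = (-P + 8*Z) + P = 8*Z)
L(q, F) = 9*F (L(q, F) = F + 8*F = 9*F)
36193 - L((34 + 93)*(20 - 37), 181) = 36193 - 9*181 = 36193 - 1*1629 = 36193 - 1629 = 34564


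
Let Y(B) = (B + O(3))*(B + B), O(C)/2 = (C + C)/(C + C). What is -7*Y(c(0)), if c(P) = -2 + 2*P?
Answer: 0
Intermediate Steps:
O(C) = 2 (O(C) = 2*((C + C)/(C + C)) = 2*((2*C)/((2*C))) = 2*((2*C)*(1/(2*C))) = 2*1 = 2)
Y(B) = 2*B*(2 + B) (Y(B) = (B + 2)*(B + B) = (2 + B)*(2*B) = 2*B*(2 + B))
-7*Y(c(0)) = -14*(-2 + 2*0)*(2 + (-2 + 2*0)) = -14*(-2 + 0)*(2 + (-2 + 0)) = -14*(-2)*(2 - 2) = -14*(-2)*0 = -7*0 = 0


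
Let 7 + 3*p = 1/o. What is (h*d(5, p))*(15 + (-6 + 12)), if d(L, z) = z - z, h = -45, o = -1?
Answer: 0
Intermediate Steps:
p = -8/3 (p = -7/3 + (1/3)/(-1) = -7/3 + (1/3)*(-1) = -7/3 - 1/3 = -8/3 ≈ -2.6667)
d(L, z) = 0
(h*d(5, p))*(15 + (-6 + 12)) = (-45*0)*(15 + (-6 + 12)) = 0*(15 + 6) = 0*21 = 0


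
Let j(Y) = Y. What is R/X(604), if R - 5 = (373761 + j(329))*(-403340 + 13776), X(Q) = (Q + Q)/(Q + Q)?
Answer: -145731996755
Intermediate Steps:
X(Q) = 1 (X(Q) = (2*Q)/((2*Q)) = (2*Q)*(1/(2*Q)) = 1)
R = -145731996755 (R = 5 + (373761 + 329)*(-403340 + 13776) = 5 + 374090*(-389564) = 5 - 145731996760 = -145731996755)
R/X(604) = -145731996755/1 = -145731996755*1 = -145731996755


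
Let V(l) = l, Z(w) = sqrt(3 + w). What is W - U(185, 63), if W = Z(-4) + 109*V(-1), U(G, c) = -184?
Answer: 75 + I ≈ 75.0 + 1.0*I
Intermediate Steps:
W = -109 + I (W = sqrt(3 - 4) + 109*(-1) = sqrt(-1) - 109 = I - 109 = -109 + I ≈ -109.0 + 1.0*I)
W - U(185, 63) = (-109 + I) - 1*(-184) = (-109 + I) + 184 = 75 + I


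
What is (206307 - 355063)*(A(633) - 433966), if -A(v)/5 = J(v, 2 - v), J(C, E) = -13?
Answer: 64545377156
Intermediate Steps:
A(v) = 65 (A(v) = -5*(-13) = 65)
(206307 - 355063)*(A(633) - 433966) = (206307 - 355063)*(65 - 433966) = -148756*(-433901) = 64545377156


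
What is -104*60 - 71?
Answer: -6311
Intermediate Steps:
-104*60 - 71 = -6240 - 71 = -6311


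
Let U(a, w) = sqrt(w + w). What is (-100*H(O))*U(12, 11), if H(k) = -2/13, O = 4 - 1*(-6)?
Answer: 200*sqrt(22)/13 ≈ 72.160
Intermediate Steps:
U(a, w) = sqrt(2)*sqrt(w) (U(a, w) = sqrt(2*w) = sqrt(2)*sqrt(w))
O = 10 (O = 4 + 6 = 10)
H(k) = -2/13 (H(k) = -2*1/13 = -2/13)
(-100*H(O))*U(12, 11) = (-100*(-2/13))*(sqrt(2)*sqrt(11)) = 200*sqrt(22)/13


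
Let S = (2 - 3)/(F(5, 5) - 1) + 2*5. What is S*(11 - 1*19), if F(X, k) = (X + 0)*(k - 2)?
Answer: -556/7 ≈ -79.429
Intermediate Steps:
F(X, k) = X*(-2 + k)
S = 139/14 (S = (2 - 3)/(5*(-2 + 5) - 1) + 2*5 = -1/(5*3 - 1) + 10 = -1/(15 - 1) + 10 = -1/14 + 10 = 139/14 ≈ 9.9286)
S*(11 - 1*19) = 139*(11 - 1*19)/14 = 139*(11 - 19)/14 = (139/14)*(-8) = -556/7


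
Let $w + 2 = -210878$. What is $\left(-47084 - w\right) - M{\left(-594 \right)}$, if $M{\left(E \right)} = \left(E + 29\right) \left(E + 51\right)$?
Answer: $-142999$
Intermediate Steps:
$M{\left(E \right)} = \left(29 + E\right) \left(51 + E\right)$
$w = -210880$ ($w = -2 - 210878 = -210880$)
$\left(-47084 - w\right) - M{\left(-594 \right)} = \left(-47084 - -210880\right) - \left(1479 + \left(-594\right)^{2} + 80 \left(-594\right)\right) = \left(-47084 + 210880\right) - \left(1479 + 352836 - 47520\right) = 163796 - 306795 = -142999$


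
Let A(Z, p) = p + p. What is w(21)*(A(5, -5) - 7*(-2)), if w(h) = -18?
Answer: -72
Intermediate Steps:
A(Z, p) = 2*p
w(21)*(A(5, -5) - 7*(-2)) = -18*(2*(-5) - 7*(-2)) = -18*(-10 + 14) = -18*4 = -72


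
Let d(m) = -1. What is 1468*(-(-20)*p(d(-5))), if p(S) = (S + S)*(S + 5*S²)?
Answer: -234880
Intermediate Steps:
p(S) = 2*S*(S + 5*S²) (p(S) = (2*S)*(S + 5*S²) = 2*S*(S + 5*S²))
1468*(-(-20)*p(d(-5))) = 1468*(-(-20)*(-1)²*(2 + 10*(-1))) = 1468*(-(-20)*1*(2 - 10)) = 1468*(-(-20)*1*(-8)) = 1468*(-(-20)*(-8)) = 1468*(-5*32) = 1468*(-160) = -234880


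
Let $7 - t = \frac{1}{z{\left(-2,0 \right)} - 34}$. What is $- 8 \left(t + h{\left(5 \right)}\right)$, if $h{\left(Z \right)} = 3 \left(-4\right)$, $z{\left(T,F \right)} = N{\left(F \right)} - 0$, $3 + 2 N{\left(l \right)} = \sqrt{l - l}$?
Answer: $\frac{2824}{71} \approx 39.775$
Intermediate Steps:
$N{\left(l \right)} = - \frac{3}{2}$ ($N{\left(l \right)} = - \frac{3}{2} + \frac{\sqrt{l - l}}{2} = - \frac{3}{2} + \frac{\sqrt{0}}{2} = - \frac{3}{2} + \frac{1}{2} \cdot 0 = - \frac{3}{2} + 0 = - \frac{3}{2}$)
$z{\left(T,F \right)} = - \frac{3}{2}$ ($z{\left(T,F \right)} = - \frac{3}{2} - 0 = - \frac{3}{2} + 0 = - \frac{3}{2}$)
$h{\left(Z \right)} = -12$
$t = \frac{499}{71}$ ($t = 7 - \frac{1}{- \frac{3}{2} - 34} = 7 - \frac{1}{- \frac{71}{2}} = 7 - - \frac{2}{71} = 7 + \frac{2}{71} = \frac{499}{71} \approx 7.0282$)
$- 8 \left(t + h{\left(5 \right)}\right) = - 8 \left(\frac{499}{71} - 12\right) = \left(-8\right) \left(- \frac{353}{71}\right) = \frac{2824}{71}$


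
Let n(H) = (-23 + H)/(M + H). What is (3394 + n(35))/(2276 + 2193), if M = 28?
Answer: 71278/93849 ≈ 0.75950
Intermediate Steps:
n(H) = (-23 + H)/(28 + H)
(3394 + n(35))/(2276 + 2193) = (3394 + (-23 + 35)/(28 + 35))/(2276 + 2193) = (3394 + 12/63)/4469 = (3394 + (1/63)*12)*(1/4469) = (3394 + 4/21)*(1/4469) = (71278/21)*(1/4469) = 71278/93849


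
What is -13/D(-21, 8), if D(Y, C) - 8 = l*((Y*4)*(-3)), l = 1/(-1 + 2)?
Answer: -1/20 ≈ -0.050000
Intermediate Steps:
l = 1 (l = 1/1 = 1)
D(Y, C) = 8 - 12*Y (D(Y, C) = 8 + 1*((Y*4)*(-3)) = 8 + 1*((4*Y)*(-3)) = 8 + 1*(-12*Y) = 8 - 12*Y)
-13/D(-21, 8) = -13/(8 - 12*(-21)) = -13/(8 + 252) = -13/260 = -13*1/260 = -1/20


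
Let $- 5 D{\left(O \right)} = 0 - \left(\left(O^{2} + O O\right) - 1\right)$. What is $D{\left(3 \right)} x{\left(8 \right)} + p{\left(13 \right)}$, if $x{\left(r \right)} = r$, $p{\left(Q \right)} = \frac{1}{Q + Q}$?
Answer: $\frac{3541}{130} \approx 27.238$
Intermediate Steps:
$p{\left(Q \right)} = \frac{1}{2 Q}$
$D{\left(O \right)} = - \frac{1}{5} + \frac{2 O^{2}}{5}$ ($D{\left(O \right)} = - \frac{0 - \left(\left(O^{2} + O O\right) - 1\right)}{5} = - \frac{0 - \left(\left(O^{2} + O^{2}\right) - 1\right)}{5} = - \frac{0 - \left(2 O^{2} - 1\right)}{5} = - \frac{0 - \left(-1 + 2 O^{2}\right)}{5} = - \frac{1 - 2 O^{2}}{5} = - \frac{1}{5} + \frac{2 O^{2}}{5}$)
$D{\left(3 \right)} x{\left(8 \right)} + p{\left(13 \right)} = \left(- \frac{1}{5} + \frac{2 \cdot 3^{2}}{5}\right) 8 + \frac{1}{2 \cdot 13} = \left(- \frac{1}{5} + \frac{2}{5} \cdot 9\right) 8 + \frac{1}{2} \cdot \frac{1}{13} = \left(- \frac{1}{5} + \frac{18}{5}\right) 8 + \frac{1}{26} = \frac{17}{5} \cdot 8 + \frac{1}{26} = \frac{136}{5} + \frac{1}{26} = \frac{3541}{130}$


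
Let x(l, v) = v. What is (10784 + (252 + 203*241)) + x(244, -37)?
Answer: 59922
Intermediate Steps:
(10784 + (252 + 203*241)) + x(244, -37) = (10784 + (252 + 203*241)) - 37 = (10784 + (252 + 48923)) - 37 = (10784 + 49175) - 37 = 59959 - 37 = 59922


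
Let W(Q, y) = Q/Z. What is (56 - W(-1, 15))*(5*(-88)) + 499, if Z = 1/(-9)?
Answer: -20181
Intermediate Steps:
Z = -⅑ (Z = 1*(-⅑) = -⅑ ≈ -0.11111)
W(Q, y) = -9*Q (W(Q, y) = Q/(-⅑) = Q*(-9) = -9*Q)
(56 - W(-1, 15))*(5*(-88)) + 499 = (56 - (-9)*(-1))*(5*(-88)) + 499 = (56 - 1*9)*(-440) + 499 = (56 - 9)*(-440) + 499 = 47*(-440) + 499 = -20680 + 499 = -20181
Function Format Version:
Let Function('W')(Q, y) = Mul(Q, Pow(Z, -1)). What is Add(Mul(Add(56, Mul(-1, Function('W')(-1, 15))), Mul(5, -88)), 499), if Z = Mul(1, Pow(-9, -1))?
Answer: -20181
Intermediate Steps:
Z = Rational(-1, 9) (Z = Mul(1, Rational(-1, 9)) = Rational(-1, 9) ≈ -0.11111)
Function('W')(Q, y) = Mul(-9, Q) (Function('W')(Q, y) = Mul(Q, Pow(Rational(-1, 9), -1)) = Mul(Q, -9) = Mul(-9, Q))
Add(Mul(Add(56, Mul(-1, Function('W')(-1, 15))), Mul(5, -88)), 499) = Add(Mul(Add(56, Mul(-1, Mul(-9, -1))), Mul(5, -88)), 499) = Add(Mul(Add(56, Mul(-1, 9)), -440), 499) = Add(Mul(Add(56, -9), -440), 499) = Add(Mul(47, -440), 499) = Add(-20680, 499) = -20181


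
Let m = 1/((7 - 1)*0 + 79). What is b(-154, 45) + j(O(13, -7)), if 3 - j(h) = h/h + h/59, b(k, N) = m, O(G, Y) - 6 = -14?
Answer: 10013/4661 ≈ 2.1483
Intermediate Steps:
O(G, Y) = -8 (O(G, Y) = 6 - 14 = -8)
m = 1/79 (m = 1/(6*0 + 79) = 1/(0 + 79) = 1/79 ≈ 0.012658)
b(k, N) = 1/79
j(h) = 2 - h/59 (j(h) = 3 - (h/h + h/59) = 3 - (1 + h*(1/59)) = 3 - (1 + h/59) = 3 + (-1 - h/59) = 2 - h/59)
b(-154, 45) + j(O(13, -7)) = 1/79 + (2 - 1/59*(-8)) = 1/79 + (2 + 8/59) = 1/79 + 126/59 = 10013/4661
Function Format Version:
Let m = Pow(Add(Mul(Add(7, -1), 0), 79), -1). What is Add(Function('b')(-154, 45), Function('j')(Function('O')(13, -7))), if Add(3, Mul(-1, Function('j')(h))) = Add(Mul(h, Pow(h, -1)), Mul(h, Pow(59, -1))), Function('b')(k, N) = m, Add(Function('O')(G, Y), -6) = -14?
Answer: Rational(10013, 4661) ≈ 2.1483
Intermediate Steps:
Function('O')(G, Y) = -8 (Function('O')(G, Y) = Add(6, -14) = -8)
m = Rational(1, 79) (m = Pow(Add(Mul(6, 0), 79), -1) = Pow(Add(0, 79), -1) = Pow(79, -1) = Rational(1, 79) ≈ 0.012658)
Function('b')(k, N) = Rational(1, 79)
Function('j')(h) = Add(2, Mul(Rational(-1, 59), h)) (Function('j')(h) = Add(3, Mul(-1, Add(Mul(h, Pow(h, -1)), Mul(h, Pow(59, -1))))) = Add(3, Mul(-1, Add(1, Mul(h, Rational(1, 59))))) = Add(3, Mul(-1, Add(1, Mul(Rational(1, 59), h)))) = Add(3, Add(-1, Mul(Rational(-1, 59), h))) = Add(2, Mul(Rational(-1, 59), h)))
Add(Function('b')(-154, 45), Function('j')(Function('O')(13, -7))) = Add(Rational(1, 79), Add(2, Mul(Rational(-1, 59), -8))) = Add(Rational(1, 79), Add(2, Rational(8, 59))) = Add(Rational(1, 79), Rational(126, 59)) = Rational(10013, 4661)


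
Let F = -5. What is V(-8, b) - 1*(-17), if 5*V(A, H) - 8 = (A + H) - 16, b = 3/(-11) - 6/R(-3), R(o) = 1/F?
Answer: 1086/55 ≈ 19.745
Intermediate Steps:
R(o) = -⅕ (R(o) = 1/(-5) = -⅕)
b = 327/11 (b = 3/(-11) - 6/(-⅕) = 3*(-1/11) - 6*(-5) = -3/11 + 30 = 327/11 ≈ 29.727)
V(A, H) = -8/5 + A/5 + H/5 (V(A, H) = 8/5 + ((A + H) - 16)/5 = 8/5 + (-16 + A + H)/5 = 8/5 + (-16/5 + A/5 + H/5) = -8/5 + A/5 + H/5)
V(-8, b) - 1*(-17) = (-8/5 + (⅕)*(-8) + (⅕)*(327/11)) - 1*(-17) = (-8/5 - 8/5 + 327/55) + 17 = 151/55 + 17 = 1086/55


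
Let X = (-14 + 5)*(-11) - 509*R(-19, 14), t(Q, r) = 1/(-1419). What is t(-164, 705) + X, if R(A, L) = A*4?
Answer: 55033076/1419 ≈ 38783.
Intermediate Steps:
t(Q, r) = -1/1419
R(A, L) = 4*A
X = 38783 (X = (-14 + 5)*(-11) - 2036*(-19) = -9*(-11) - 509*(-76) = 99 + 38684 = 38783)
t(-164, 705) + X = -1/1419 + 38783 = 55033076/1419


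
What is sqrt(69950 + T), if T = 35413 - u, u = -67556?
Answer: 19*sqrt(479) ≈ 415.84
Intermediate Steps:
T = 102969 (T = 35413 - 1*(-67556) = 35413 + 67556 = 102969)
sqrt(69950 + T) = sqrt(69950 + 102969) = sqrt(172919) = 19*sqrt(479)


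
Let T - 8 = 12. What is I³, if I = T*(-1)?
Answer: -8000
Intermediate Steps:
T = 20 (T = 8 + 12 = 20)
I = -20 (I = 20*(-1) = -20)
I³ = (-20)³ = -8000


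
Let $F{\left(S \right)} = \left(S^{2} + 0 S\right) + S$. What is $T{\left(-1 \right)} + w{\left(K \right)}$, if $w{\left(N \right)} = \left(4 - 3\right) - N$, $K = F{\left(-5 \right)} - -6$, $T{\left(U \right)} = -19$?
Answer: $-44$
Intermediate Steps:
$F{\left(S \right)} = S + S^{2}$ ($F{\left(S \right)} = \left(S^{2} + 0\right) + S = S^{2} + S = S + S^{2}$)
$K = 26$ ($K = - 5 \left(1 - 5\right) - -6 = \left(-5\right) \left(-4\right) + 6 = 20 + 6 = 26$)
$w{\left(N \right)} = 1 - N$ ($w{\left(N \right)} = \left(4 - 3\right) - N = 1 - N$)
$T{\left(-1 \right)} + w{\left(K \right)} = -19 + \left(1 - 26\right) = -19 - 25 = -44$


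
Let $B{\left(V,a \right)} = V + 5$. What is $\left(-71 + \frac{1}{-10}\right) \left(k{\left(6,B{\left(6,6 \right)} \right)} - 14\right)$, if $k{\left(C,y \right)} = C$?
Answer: $\frac{2844}{5} \approx 568.8$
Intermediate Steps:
$B{\left(V,a \right)} = 5 + V$
$\left(-71 + \frac{1}{-10}\right) \left(k{\left(6,B{\left(6,6 \right)} \right)} - 14\right) = \left(-71 + \frac{1}{-10}\right) \left(6 - 14\right) = \left(-71 - \frac{1}{10}\right) \left(-8\right) = \left(- \frac{711}{10}\right) \left(-8\right) = \frac{2844}{5}$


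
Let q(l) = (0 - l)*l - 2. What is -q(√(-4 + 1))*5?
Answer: -5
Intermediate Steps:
q(l) = -2 - l² (q(l) = (-l)*l - 2 = -l² - 2 = -2 - l²)
-q(√(-4 + 1))*5 = -(-2 - (√(-4 + 1))²)*5 = -(-2 - (√(-3))²)*5 = -(-2 - (I*√3)²)*5 = -(-2 - 1*(-3))*5 = -(-2 + 3)*5 = -5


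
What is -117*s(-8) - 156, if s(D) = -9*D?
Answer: -8580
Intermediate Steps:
-117*s(-8) - 156 = -(-1053)*(-8) - 156 = -117*72 - 156 = -8424 - 156 = -8580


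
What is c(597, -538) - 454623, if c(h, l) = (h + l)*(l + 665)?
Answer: -447130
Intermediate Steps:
c(h, l) = (665 + l)*(h + l) (c(h, l) = (h + l)*(665 + l) = (665 + l)*(h + l))
c(597, -538) - 454623 = ((-538)² + 665*597 + 665*(-538) + 597*(-538)) - 454623 = (289444 + 397005 - 357770 - 321186) - 454623 = 7493 - 454623 = -447130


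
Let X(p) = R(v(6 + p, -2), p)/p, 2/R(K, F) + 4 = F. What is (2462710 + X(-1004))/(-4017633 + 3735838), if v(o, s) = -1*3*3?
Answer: -1246170663361/142592778720 ≈ -8.7394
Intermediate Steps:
v(o, s) = -9 (v(o, s) = -3*3 = -9)
R(K, F) = 2/(-4 + F)
X(p) = 2/(p*(-4 + p)) (X(p) = (2/(-4 + p))/p = 2/(p*(-4 + p)))
(2462710 + X(-1004))/(-4017633 + 3735838) = (2462710 + 2/(-1004*(-4 - 1004)))/(-4017633 + 3735838) = (2462710 + 2*(-1/1004)/(-1008))/(-281795) = (2462710 + 2*(-1/1004)*(-1/1008))*(-1/281795) = (2462710 + 1/506016)*(-1/281795) = (1246170663361/506016)*(-1/281795) = -1246170663361/142592778720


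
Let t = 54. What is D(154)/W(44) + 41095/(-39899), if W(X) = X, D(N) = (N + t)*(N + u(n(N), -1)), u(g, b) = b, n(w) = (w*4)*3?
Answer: 316984399/438889 ≈ 722.24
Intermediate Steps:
n(w) = 12*w (n(w) = (4*w)*3 = 12*w)
D(N) = (-1 + N)*(54 + N) (D(N) = (N + 54)*(N - 1) = (54 + N)*(-1 + N) = (-1 + N)*(54 + N))
D(154)/W(44) + 41095/(-39899) = (-54 + 154² + 53*154)/44 + 41095/(-39899) = (-54 + 23716 + 8162)*(1/44) + 41095*(-1/39899) = 31824*(1/44) - 41095/39899 = 7956/11 - 41095/39899 = 316984399/438889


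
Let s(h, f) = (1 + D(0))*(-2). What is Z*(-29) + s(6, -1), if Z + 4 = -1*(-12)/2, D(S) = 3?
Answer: -66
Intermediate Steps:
s(h, f) = -8 (s(h, f) = (1 + 3)*(-2) = 4*(-2) = -8)
Z = 2 (Z = -4 - 1*(-12)/2 = -4 + 12*(½) = -4 + 6 = 2)
Z*(-29) + s(6, -1) = 2*(-29) - 8 = -58 - 8 = -66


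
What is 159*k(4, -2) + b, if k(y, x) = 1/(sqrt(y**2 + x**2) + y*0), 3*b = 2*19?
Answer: 38/3 + 159*sqrt(5)/10 ≈ 48.220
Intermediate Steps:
b = 38/3 (b = (2*19)/3 = (1/3)*38 = 38/3 ≈ 12.667)
k(y, x) = 1/sqrt(x**2 + y**2) (k(y, x) = 1/(sqrt(x**2 + y**2) + 0) = 1/(sqrt(x**2 + y**2)) = 1/sqrt(x**2 + y**2))
159*k(4, -2) + b = 159/sqrt((-2)**2 + 4**2) + 38/3 = 159/sqrt(4 + 16) + 38/3 = 159/sqrt(20) + 38/3 = 159*(sqrt(5)/10) + 38/3 = 159*sqrt(5)/10 + 38/3 = 38/3 + 159*sqrt(5)/10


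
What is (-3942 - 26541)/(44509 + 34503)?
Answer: -30483/79012 ≈ -0.38580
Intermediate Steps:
(-3942 - 26541)/(44509 + 34503) = -30483/79012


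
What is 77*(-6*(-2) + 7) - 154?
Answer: 1309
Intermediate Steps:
77*(-6*(-2) + 7) - 154 = 77*(12 + 7) - 154 = 77*19 - 154 = 1463 - 154 = 1309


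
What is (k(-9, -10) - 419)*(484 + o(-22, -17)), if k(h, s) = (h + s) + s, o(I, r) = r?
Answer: -209216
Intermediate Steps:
k(h, s) = h + 2*s
(k(-9, -10) - 419)*(484 + o(-22, -17)) = ((-9 + 2*(-10)) - 419)*(484 - 17) = ((-9 - 20) - 419)*467 = (-29 - 419)*467 = -448*467 = -209216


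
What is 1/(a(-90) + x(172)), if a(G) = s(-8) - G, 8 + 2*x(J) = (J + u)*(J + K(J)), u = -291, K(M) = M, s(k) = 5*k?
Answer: -1/20422 ≈ -4.8967e-5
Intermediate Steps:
x(J) = -4 + J*(-291 + J) (x(J) = -4 + ((J - 291)*(J + J))/2 = -4 + ((-291 + J)*(2*J))/2 = -4 + (2*J*(-291 + J))/2 = -4 + J*(-291 + J))
a(G) = -40 - G (a(G) = 5*(-8) - G = -40 - G)
1/(a(-90) + x(172)) = 1/((-40 - 1*(-90)) + (-4 + 172² - 291*172)) = 1/((-40 + 90) + (-4 + 29584 - 50052)) = 1/(50 - 20472) = 1/(-20422) = -1/20422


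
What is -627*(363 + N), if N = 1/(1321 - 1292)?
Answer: -6601056/29 ≈ -2.2762e+5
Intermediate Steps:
N = 1/29 ≈ 0.034483
-627*(363 + N) = -627*(363 + 1/29) = -627*10528/29 = -6601056/29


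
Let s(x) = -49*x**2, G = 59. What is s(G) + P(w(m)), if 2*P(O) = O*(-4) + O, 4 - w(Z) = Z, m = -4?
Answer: -170581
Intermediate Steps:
w(Z) = 4 - Z
P(O) = -3*O/2 (P(O) = (O*(-4) + O)/2 = (-4*O + O)/2 = (-3*O)/2 = -3*O/2)
s(G) + P(w(m)) = -49*59**2 - 3*(4 - 1*(-4))/2 = -49*3481 - 3*(4 + 4)/2 = -170569 - 3/2*8 = -170569 - 12 = -170581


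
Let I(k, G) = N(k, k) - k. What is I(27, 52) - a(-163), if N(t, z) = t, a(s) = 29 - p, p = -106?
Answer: -135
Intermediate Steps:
a(s) = 135 (a(s) = 29 - 1*(-106) = 29 + 106 = 135)
I(k, G) = 0 (I(k, G) = k - k = 0)
I(27, 52) - a(-163) = 0 - 1*135 = 0 - 135 = -135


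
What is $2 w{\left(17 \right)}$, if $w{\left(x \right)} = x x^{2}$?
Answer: $9826$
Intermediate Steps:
$w{\left(x \right)} = x^{3}$
$2 w{\left(17 \right)} = 2 \cdot 17^{3} = 2 \cdot 4913 = 9826$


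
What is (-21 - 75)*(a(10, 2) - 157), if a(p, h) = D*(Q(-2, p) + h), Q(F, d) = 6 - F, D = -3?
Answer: 17952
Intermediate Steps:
a(p, h) = -24 - 3*h (a(p, h) = -3*((6 - 1*(-2)) + h) = -3*((6 + 2) + h) = -3*(8 + h) = -24 - 3*h)
(-21 - 75)*(a(10, 2) - 157) = (-21 - 75)*((-24 - 3*2) - 157) = -96*((-24 - 6) - 157) = -96*(-30 - 157) = -96*(-187) = 17952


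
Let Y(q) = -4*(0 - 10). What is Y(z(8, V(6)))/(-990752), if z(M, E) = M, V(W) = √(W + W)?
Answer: -5/123844 ≈ -4.0373e-5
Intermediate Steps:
V(W) = √2*√W (V(W) = √(2*W) = √2*√W)
Y(q) = 40 (Y(q) = -4*(-10) = 40)
Y(z(8, V(6)))/(-990752) = 40/(-990752) = 40*(-1/990752) = -5/123844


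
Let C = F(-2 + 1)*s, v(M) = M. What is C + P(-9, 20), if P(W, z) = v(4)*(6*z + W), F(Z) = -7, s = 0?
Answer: 444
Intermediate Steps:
P(W, z) = 4*W + 24*z (P(W, z) = 4*(6*z + W) = 4*(W + 6*z) = 4*W + 24*z)
C = 0 (C = -7*0 = 0)
C + P(-9, 20) = 0 + (4*(-9) + 24*20) = 0 + (-36 + 480) = 0 + 444 = 444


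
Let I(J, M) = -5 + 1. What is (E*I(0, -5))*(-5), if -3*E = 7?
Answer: -140/3 ≈ -46.667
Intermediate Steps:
I(J, M) = -4
E = -7/3 (E = -⅓*7 = -7/3 ≈ -2.3333)
(E*I(0, -5))*(-5) = -7/3*(-4)*(-5) = (28/3)*(-5) = -140/3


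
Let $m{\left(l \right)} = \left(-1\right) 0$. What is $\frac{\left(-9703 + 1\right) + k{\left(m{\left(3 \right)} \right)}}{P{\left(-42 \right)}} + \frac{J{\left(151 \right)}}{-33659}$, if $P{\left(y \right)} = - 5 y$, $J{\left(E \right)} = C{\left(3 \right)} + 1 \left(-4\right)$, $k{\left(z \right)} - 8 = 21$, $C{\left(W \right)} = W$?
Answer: $- \frac{325583297}{7068390} \approx -46.062$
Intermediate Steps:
$m{\left(l \right)} = 0$
$k{\left(z \right)} = 29$ ($k{\left(z \right)} = 8 + 21 = 29$)
$J{\left(E \right)} = -1$ ($J{\left(E \right)} = 3 + 1 \left(-4\right) = 3 - 4 = -1$)
$\frac{\left(-9703 + 1\right) + k{\left(m{\left(3 \right)} \right)}}{P{\left(-42 \right)}} + \frac{J{\left(151 \right)}}{-33659} = \frac{\left(-9703 + 1\right) + 29}{\left(-5\right) \left(-42\right)} - \frac{1}{-33659} = \frac{-9702 + 29}{210} - - \frac{1}{33659} = \left(-9673\right) \frac{1}{210} + \frac{1}{33659} = - \frac{9673}{210} + \frac{1}{33659} = - \frac{325583297}{7068390}$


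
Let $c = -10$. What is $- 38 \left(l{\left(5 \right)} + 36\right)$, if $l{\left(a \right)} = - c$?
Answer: $-1748$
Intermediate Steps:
$l{\left(a \right)} = 10$ ($l{\left(a \right)} = \left(-1\right) \left(-10\right) = 10$)
$- 38 \left(l{\left(5 \right)} + 36\right) = - 38 \left(10 + 36\right) = \left(-38\right) 46 = -1748$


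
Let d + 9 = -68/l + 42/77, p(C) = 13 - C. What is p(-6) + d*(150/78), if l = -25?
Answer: 1140/143 ≈ 7.9720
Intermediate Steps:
d = -1577/275 (d = -9 + (-68/(-25) + 42/77) = -9 + (-68*(-1/25) + 42*(1/77)) = -9 + (68/25 + 6/11) = -9 + 898/275 = -1577/275 ≈ -5.7345)
p(-6) + d*(150/78) = (13 - 1*(-6)) - 9462/(11*78) = (13 + 6) - 9462/(11*78) = 19 - 1577/275*25/13 = 19 - 1577/143 = 1140/143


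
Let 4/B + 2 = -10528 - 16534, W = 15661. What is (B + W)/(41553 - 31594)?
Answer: 105962325/67382594 ≈ 1.5725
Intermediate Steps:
B = -1/6766 (B = 4/(-2 + (-10528 - 16534)) = 4/(-2 - 27062) = 4/(-27064) = 4*(-1/27064) = -1/6766 ≈ -0.00014780)
(B + W)/(41553 - 31594) = (-1/6766 + 15661)/(41553 - 31594) = (105962325/6766)/9959 = (105962325/6766)*(1/9959) = 105962325/67382594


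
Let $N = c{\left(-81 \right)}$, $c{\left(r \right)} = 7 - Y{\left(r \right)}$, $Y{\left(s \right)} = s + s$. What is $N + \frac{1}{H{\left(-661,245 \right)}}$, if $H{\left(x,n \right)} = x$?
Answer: $\frac{111708}{661} \approx 169.0$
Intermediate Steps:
$Y{\left(s \right)} = 2 s$
$c{\left(r \right)} = 7 - 2 r$
$N = 169$ ($N = 7 - -162 = 7 + 162 = 169$)
$N + \frac{1}{H{\left(-661,245 \right)}} = 169 + \frac{1}{-661} = 169 - \frac{1}{661} = \frac{111708}{661}$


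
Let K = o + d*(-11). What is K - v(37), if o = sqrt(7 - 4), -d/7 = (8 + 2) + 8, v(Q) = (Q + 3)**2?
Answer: -214 + sqrt(3) ≈ -212.27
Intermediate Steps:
v(Q) = (3 + Q)**2
d = -126 (d = -7*((8 + 2) + 8) = -7*(10 + 8) = -7*18 = -126)
o = sqrt(3) ≈ 1.7320
K = 1386 + sqrt(3) (K = sqrt(3) - 126*(-11) = sqrt(3) + 1386 = 1386 + sqrt(3) ≈ 1387.7)
K - v(37) = (1386 + sqrt(3)) - (3 + 37)**2 = (1386 + sqrt(3)) - 1*40**2 = (1386 + sqrt(3)) - 1*1600 = (1386 + sqrt(3)) - 1600 = -214 + sqrt(3)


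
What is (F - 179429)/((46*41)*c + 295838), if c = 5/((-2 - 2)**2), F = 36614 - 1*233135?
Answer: -3007600/2371419 ≈ -1.2683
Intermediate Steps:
F = -196521 (F = 36614 - 233135 = -196521)
c = 5/16 (c = 5/((-4)**2) = 5/16 ≈ 0.31250)
(F - 179429)/((46*41)*c + 295838) = (-196521 - 179429)/((46*41)*(5/16) + 295838) = -375950/(1886*(5/16) + 295838) = -375950/(4715/8 + 295838) = -375950/2371419/8 = -375950*8/2371419 = -3007600/2371419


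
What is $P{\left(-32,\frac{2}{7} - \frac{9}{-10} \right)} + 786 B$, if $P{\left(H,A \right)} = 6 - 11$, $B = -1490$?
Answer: $-1171145$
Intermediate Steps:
$P{\left(H,A \right)} = -5$ ($P{\left(H,A \right)} = 6 - 11 = -5$)
$P{\left(-32,\frac{2}{7} - \frac{9}{-10} \right)} + 786 B = -5 + 786 \left(-1490\right) = -5 - 1171140 = -1171145$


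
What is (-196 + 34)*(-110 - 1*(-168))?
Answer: -9396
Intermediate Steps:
(-196 + 34)*(-110 - 1*(-168)) = -162*(-110 + 168) = -162*58 = -9396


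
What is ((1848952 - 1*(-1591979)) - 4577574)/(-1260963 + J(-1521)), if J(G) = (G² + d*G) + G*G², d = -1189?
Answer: 378881/1171960938 ≈ 0.00032329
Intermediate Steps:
J(G) = G² + G³ - 1189*G (J(G) = (G² - 1189*G) + G*G² = (G² - 1189*G) + G³ = G² + G³ - 1189*G)
((1848952 - 1*(-1591979)) - 4577574)/(-1260963 + J(-1521)) = ((1848952 - 1*(-1591979)) - 4577574)/(-1260963 - 1521*(-1189 - 1521 + (-1521)²)) = ((1848952 + 1591979) - 4577574)/(-1260963 - 1521*(-1189 - 1521 + 2313441)) = (3440931 - 4577574)/(-1260963 - 1521*2310731) = -1136643/(-1260963 - 3514621851) = -1136643/(-3515882814) = -1136643*(-1/3515882814) = 378881/1171960938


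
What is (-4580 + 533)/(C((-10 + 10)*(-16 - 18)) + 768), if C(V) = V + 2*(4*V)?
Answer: -1349/256 ≈ -5.2695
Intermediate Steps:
C(V) = 9*V (C(V) = V + 8*V = 9*V)
(-4580 + 533)/(C((-10 + 10)*(-16 - 18)) + 768) = (-4580 + 533)/(9*((-10 + 10)*(-16 - 18)) + 768) = -4047/(9*(0*(-34)) + 768) = -4047/(9*0 + 768) = -4047/(0 + 768) = -4047/768 = -4047*1/768 = -1349/256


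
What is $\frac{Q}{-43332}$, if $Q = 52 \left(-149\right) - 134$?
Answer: $\frac{3941}{21666} \approx 0.1819$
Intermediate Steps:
$Q = -7882$ ($Q = -7748 - 134 = -7882$)
$\frac{Q}{-43332} = - \frac{7882}{-43332} = \left(-7882\right) \left(- \frac{1}{43332}\right) = \frac{3941}{21666}$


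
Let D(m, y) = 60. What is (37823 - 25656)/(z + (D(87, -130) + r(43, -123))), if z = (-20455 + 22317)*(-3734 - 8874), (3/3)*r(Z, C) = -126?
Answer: -12167/23476162 ≈ -0.00051827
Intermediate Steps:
r(Z, C) = -126
z = -23476096 (z = 1862*(-12608) = -23476096)
(37823 - 25656)/(z + (D(87, -130) + r(43, -123))) = (37823 - 25656)/(-23476096 + (60 - 126)) = 12167/(-23476096 - 66) = 12167/(-23476162) = 12167*(-1/23476162) = -12167/23476162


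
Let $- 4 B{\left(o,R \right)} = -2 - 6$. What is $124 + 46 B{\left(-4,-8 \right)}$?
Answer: $216$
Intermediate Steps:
$B{\left(o,R \right)} = 2$ ($B{\left(o,R \right)} = - \frac{-2 - 6}{4} = \left(- \frac{1}{4}\right) \left(-8\right) = 2$)
$124 + 46 B{\left(-4,-8 \right)} = 124 + 46 \cdot 2 = 124 + 92 = 216$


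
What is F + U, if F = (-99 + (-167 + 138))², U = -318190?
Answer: -301806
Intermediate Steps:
F = 16384 (F = (-99 - 29)² = (-128)² = 16384)
F + U = 16384 - 318190 = -301806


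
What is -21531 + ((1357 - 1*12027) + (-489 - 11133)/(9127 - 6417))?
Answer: -43638166/1355 ≈ -32205.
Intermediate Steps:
-21531 + ((1357 - 1*12027) + (-489 - 11133)/(9127 - 6417)) = -21531 + ((1357 - 12027) - 11622/2710) = -21531 + (-10670 - 11622*1/2710) = -21531 + (-10670 - 5811/1355) = -21531 - 14463661/1355 = -43638166/1355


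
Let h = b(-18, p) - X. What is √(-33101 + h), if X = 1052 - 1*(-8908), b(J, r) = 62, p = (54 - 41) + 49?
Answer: I*√42999 ≈ 207.36*I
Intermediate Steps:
p = 62 (p = 13 + 49 = 62)
X = 9960 (X = 1052 + 8908 = 9960)
h = -9898 (h = 62 - 1*9960 = 62 - 9960 = -9898)
√(-33101 + h) = √(-33101 - 9898) = √(-42999) = I*√42999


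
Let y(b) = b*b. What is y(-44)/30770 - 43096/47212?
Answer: -154332686/181589155 ≈ -0.84990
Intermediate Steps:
y(b) = b²
y(-44)/30770 - 43096/47212 = (-44)²/30770 - 43096/47212 = 1936*(1/30770) - 43096*1/47212 = 968/15385 - 10774/11803 = -154332686/181589155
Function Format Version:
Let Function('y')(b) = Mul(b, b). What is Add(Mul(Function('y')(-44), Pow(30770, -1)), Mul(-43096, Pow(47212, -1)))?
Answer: Rational(-154332686, 181589155) ≈ -0.84990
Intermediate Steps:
Function('y')(b) = Pow(b, 2)
Add(Mul(Function('y')(-44), Pow(30770, -1)), Mul(-43096, Pow(47212, -1))) = Add(Mul(Pow(-44, 2), Pow(30770, -1)), Mul(-43096, Pow(47212, -1))) = Add(Mul(1936, Rational(1, 30770)), Mul(-43096, Rational(1, 47212))) = Add(Rational(968, 15385), Rational(-10774, 11803)) = Rational(-154332686, 181589155)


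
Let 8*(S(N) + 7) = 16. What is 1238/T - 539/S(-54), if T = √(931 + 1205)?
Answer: 539/5 + 619*√534/534 ≈ 134.59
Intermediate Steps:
S(N) = -5 (S(N) = -7 + (⅛)*16 = -7 + 2 = -5)
T = 2*√534 (T = √2136 = 2*√534 ≈ 46.217)
1238/T - 539/S(-54) = 1238/((2*√534)) - 539/(-5) = 1238*(√534/1068) - 539*(-⅕) = 619*√534/534 + 539/5 = 539/5 + 619*√534/534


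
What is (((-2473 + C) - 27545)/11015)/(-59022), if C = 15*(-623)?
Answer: 13121/216709110 ≈ 6.0547e-5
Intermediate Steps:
C = -9345
(((-2473 + C) - 27545)/11015)/(-59022) = (((-2473 - 9345) - 27545)/11015)/(-59022) = ((-11818 - 27545)*(1/11015))*(-1/59022) = -39363*1/11015*(-1/59022) = -39363/11015*(-1/59022) = 13121/216709110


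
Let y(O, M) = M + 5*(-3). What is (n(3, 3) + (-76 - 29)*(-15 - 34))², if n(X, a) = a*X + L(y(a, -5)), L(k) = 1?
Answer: 26574025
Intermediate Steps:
y(O, M) = -15 + M (y(O, M) = M - 15 = -15 + M)
n(X, a) = 1 + X*a (n(X, a) = a*X + 1 = X*a + 1 = 1 + X*a)
(n(3, 3) + (-76 - 29)*(-15 - 34))² = ((1 + 3*3) + (-76 - 29)*(-15 - 34))² = ((1 + 9) - 105*(-49))² = (10 + 5145)² = 5155² = 26574025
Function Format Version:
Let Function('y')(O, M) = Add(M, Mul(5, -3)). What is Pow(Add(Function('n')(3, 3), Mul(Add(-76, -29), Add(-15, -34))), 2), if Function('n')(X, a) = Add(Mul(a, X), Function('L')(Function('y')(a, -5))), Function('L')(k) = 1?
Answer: 26574025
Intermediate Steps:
Function('y')(O, M) = Add(-15, M) (Function('y')(O, M) = Add(M, -15) = Add(-15, M))
Function('n')(X, a) = Add(1, Mul(X, a)) (Function('n')(X, a) = Add(Mul(a, X), 1) = Add(Mul(X, a), 1) = Add(1, Mul(X, a)))
Pow(Add(Function('n')(3, 3), Mul(Add(-76, -29), Add(-15, -34))), 2) = Pow(Add(Add(1, Mul(3, 3)), Mul(Add(-76, -29), Add(-15, -34))), 2) = Pow(Add(Add(1, 9), Mul(-105, -49)), 2) = Pow(Add(10, 5145), 2) = Pow(5155, 2) = 26574025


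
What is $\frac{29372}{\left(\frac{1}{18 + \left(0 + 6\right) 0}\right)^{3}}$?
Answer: $171297504$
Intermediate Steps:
$\frac{29372}{\left(\frac{1}{18 + \left(0 + 6\right) 0}\right)^{3}} = \frac{29372}{\left(\frac{1}{18 + 6 \cdot 0}\right)^{3}} = \frac{29372}{\left(\frac{1}{18 + 0}\right)^{3}} = \frac{29372}{\left(\frac{1}{18}\right)^{3}} = 29372 \frac{1}{\frac{1}{5832}} = 29372 \cdot 5832 = 171297504$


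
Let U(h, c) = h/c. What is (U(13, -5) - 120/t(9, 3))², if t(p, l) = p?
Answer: 57121/225 ≈ 253.87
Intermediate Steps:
(U(13, -5) - 120/t(9, 3))² = (13/(-5) - 120/9)² = (13*(-⅕) - 120*⅑)² = (-13/5 - 40/3)² = (-239/15)² = 57121/225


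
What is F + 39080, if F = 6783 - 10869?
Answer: 34994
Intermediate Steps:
F = -4086
F + 39080 = -4086 + 39080 = 34994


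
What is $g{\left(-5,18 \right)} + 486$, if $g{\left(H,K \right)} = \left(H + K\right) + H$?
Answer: $494$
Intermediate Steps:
$g{\left(H,K \right)} = K + 2 H$
$g{\left(-5,18 \right)} + 486 = \left(18 + 2 \left(-5\right)\right) + 486 = \left(18 - 10\right) + 486 = 8 + 486 = 494$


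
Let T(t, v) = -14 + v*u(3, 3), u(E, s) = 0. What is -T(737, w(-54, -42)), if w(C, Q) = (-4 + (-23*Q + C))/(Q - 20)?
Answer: 14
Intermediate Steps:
w(C, Q) = (-4 + C - 23*Q)/(-20 + Q) (w(C, Q) = (-4 + (C - 23*Q))/(-20 + Q) = (-4 + C - 23*Q)/(-20 + Q))
T(t, v) = -14 (T(t, v) = -14 + v*0 = -14 + 0 = -14)
-T(737, w(-54, -42)) = -1*(-14) = 14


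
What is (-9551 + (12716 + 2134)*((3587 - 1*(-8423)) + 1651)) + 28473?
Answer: 202884772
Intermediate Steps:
(-9551 + (12716 + 2134)*((3587 - 1*(-8423)) + 1651)) + 28473 = (-9551 + 14850*((3587 + 8423) + 1651)) + 28473 = (-9551 + 14850*(12010 + 1651)) + 28473 = (-9551 + 14850*13661) + 28473 = (-9551 + 202865850) + 28473 = 202856299 + 28473 = 202884772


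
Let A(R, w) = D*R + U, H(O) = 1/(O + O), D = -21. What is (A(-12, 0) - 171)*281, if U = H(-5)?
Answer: 227329/10 ≈ 22733.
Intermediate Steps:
H(O) = 1/(2*O)
U = -⅒ (U = (½)/(-5) = (½)*(-⅕) = -⅒ ≈ -0.10000)
A(R, w) = -⅒ - 21*R (A(R, w) = -21*R - ⅒ = -⅒ - 21*R)
(A(-12, 0) - 171)*281 = ((-⅒ - 21*(-12)) - 171)*281 = ((-⅒ + 252) - 171)*281 = (2519/10 - 171)*281 = (809/10)*281 = 227329/10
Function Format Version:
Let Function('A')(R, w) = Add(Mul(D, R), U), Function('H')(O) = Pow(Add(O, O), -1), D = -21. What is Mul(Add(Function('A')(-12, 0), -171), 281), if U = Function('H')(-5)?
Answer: Rational(227329, 10) ≈ 22733.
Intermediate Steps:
Function('H')(O) = Mul(Rational(1, 2), Pow(O, -1)) (Function('H')(O) = Pow(Mul(2, O), -1) = Mul(Rational(1, 2), Pow(O, -1)))
U = Rational(-1, 10) (U = Mul(Rational(1, 2), Pow(-5, -1)) = Mul(Rational(1, 2), Rational(-1, 5)) = Rational(-1, 10) ≈ -0.10000)
Function('A')(R, w) = Add(Rational(-1, 10), Mul(-21, R)) (Function('A')(R, w) = Add(Mul(-21, R), Rational(-1, 10)) = Add(Rational(-1, 10), Mul(-21, R)))
Mul(Add(Function('A')(-12, 0), -171), 281) = Mul(Add(Add(Rational(-1, 10), Mul(-21, -12)), -171), 281) = Mul(Add(Add(Rational(-1, 10), 252), -171), 281) = Mul(Add(Rational(2519, 10), -171), 281) = Mul(Rational(809, 10), 281) = Rational(227329, 10)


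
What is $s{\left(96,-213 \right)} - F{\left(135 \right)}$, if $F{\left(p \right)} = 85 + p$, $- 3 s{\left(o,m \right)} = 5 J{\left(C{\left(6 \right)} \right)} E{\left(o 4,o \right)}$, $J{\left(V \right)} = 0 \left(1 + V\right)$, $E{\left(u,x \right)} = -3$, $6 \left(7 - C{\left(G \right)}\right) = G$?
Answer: $-220$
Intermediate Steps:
$C{\left(G \right)} = 7 - \frac{G}{6}$
$J{\left(V \right)} = 0$
$s{\left(o,m \right)} = 0$ ($s{\left(o,m \right)} = - \frac{5 \cdot 0 \left(-3\right)}{3} = - \frac{0 \left(-3\right)}{3} = \left(- \frac{1}{3}\right) 0 = 0$)
$s{\left(96,-213 \right)} - F{\left(135 \right)} = 0 - \left(85 + 135\right) = 0 - 220 = -220$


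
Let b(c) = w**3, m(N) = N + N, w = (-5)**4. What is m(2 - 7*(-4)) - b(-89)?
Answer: -244140565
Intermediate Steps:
w = 625
m(N) = 2*N
b(c) = 244140625 (b(c) = 625**3 = 244140625)
m(2 - 7*(-4)) - b(-89) = 2*(2 - 7*(-4)) - 1*244140625 = 2*(2 + 28) - 244140625 = 2*30 - 244140625 = 60 - 244140625 = -244140565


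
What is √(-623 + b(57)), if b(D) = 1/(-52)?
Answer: I*√421161/26 ≈ 24.96*I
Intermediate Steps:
b(D) = -1/52
√(-623 + b(57)) = √(-623 - 1/52) = √(-32397/52) = I*√421161/26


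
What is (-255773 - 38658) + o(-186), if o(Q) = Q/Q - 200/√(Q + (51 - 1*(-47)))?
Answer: -294430 + 50*I*√22/11 ≈ -2.9443e+5 + 21.32*I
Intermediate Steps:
o(Q) = 1 - 200/√(98 + Q) (o(Q) = 1 - 200/√(Q + (51 + 47)) = 1 - 200/√(Q + 98) = 1 - 200/√(98 + Q))
(-255773 - 38658) + o(-186) = (-255773 - 38658) + (1 - 200/√(98 - 186)) = -294431 + (1 - (-50)*I*√22/11) = -294431 + (1 + 50*I*√22/11) = -294430 + 50*I*√22/11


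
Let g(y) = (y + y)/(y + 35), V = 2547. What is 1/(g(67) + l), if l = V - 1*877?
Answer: 51/85237 ≈ 0.00059833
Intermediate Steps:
l = 1670 (l = 2547 - 1*877 = 2547 - 877 = 1670)
g(y) = 2*y/(35 + y) (g(y) = (2*y)/(35 + y) = 2*y/(35 + y))
1/(g(67) + l) = 1/(2*67/(35 + 67) + 1670) = 1/(2*67/102 + 1670) = 1/(2*67*(1/102) + 1670) = 1/(67/51 + 1670) = 1/(85237/51) = 51/85237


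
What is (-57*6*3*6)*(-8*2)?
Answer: 98496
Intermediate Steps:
(-57*6*3*6)*(-8*2) = -1026*6*(-16) = -57*108*(-16) = -6156*(-16) = 98496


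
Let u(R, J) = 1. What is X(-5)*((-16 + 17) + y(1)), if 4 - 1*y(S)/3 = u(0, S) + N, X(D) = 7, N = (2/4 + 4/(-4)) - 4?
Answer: 329/2 ≈ 164.50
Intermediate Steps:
N = -9/2 (N = (2*(¼) + 4*(-¼)) - 4 = (½ - 1) - 4 = -½ - 4 = -9/2 ≈ -4.5000)
y(S) = 45/2 (y(S) = 12 - 3*(1 - 9/2) = 12 - 3*(-7/2) = 12 + 21/2 = 45/2)
X(-5)*((-16 + 17) + y(1)) = 7*((-16 + 17) + 45/2) = 7*(1 + 45/2) = 7*(47/2) = 329/2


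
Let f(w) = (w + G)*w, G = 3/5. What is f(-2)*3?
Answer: 42/5 ≈ 8.4000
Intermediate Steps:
G = 3/5 (G = 3*(1/5) = 3/5 ≈ 0.60000)
f(w) = w*(3/5 + w) (f(w) = (w + 3/5)*w = (3/5 + w)*w = w*(3/5 + w))
f(-2)*3 = ((1/5)*(-2)*(3 + 5*(-2)))*3 = ((1/5)*(-2)*(3 - 10))*3 = ((1/5)*(-2)*(-7))*3 = (14/5)*3 = 42/5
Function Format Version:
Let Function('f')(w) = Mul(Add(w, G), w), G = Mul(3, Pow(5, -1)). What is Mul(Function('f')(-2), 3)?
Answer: Rational(42, 5) ≈ 8.4000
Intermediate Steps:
G = Rational(3, 5) (G = Mul(3, Rational(1, 5)) = Rational(3, 5) ≈ 0.60000)
Function('f')(w) = Mul(w, Add(Rational(3, 5), w)) (Function('f')(w) = Mul(Add(w, Rational(3, 5)), w) = Mul(Add(Rational(3, 5), w), w) = Mul(w, Add(Rational(3, 5), w)))
Mul(Function('f')(-2), 3) = Mul(Mul(Rational(1, 5), -2, Add(3, Mul(5, -2))), 3) = Mul(Mul(Rational(1, 5), -2, Add(3, -10)), 3) = Mul(Mul(Rational(1, 5), -2, -7), 3) = Mul(Rational(14, 5), 3) = Rational(42, 5)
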